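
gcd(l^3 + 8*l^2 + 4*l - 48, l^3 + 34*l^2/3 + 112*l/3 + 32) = l^2 + 10*l + 24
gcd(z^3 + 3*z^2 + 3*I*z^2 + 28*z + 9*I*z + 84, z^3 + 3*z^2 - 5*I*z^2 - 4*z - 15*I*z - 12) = z^2 + z*(3 - 4*I) - 12*I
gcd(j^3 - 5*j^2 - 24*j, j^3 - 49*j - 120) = j^2 - 5*j - 24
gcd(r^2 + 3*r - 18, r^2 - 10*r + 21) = r - 3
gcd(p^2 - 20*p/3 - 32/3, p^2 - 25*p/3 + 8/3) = p - 8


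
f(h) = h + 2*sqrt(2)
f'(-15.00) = 1.00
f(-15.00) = -12.17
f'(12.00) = 1.00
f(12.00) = 14.83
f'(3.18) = 1.00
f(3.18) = 6.01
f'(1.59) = 1.00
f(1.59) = 4.42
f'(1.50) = 1.00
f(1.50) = 4.33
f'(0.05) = 1.00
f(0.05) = 2.88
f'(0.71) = 1.00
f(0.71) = 3.54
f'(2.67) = 1.00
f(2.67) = 5.50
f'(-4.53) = 1.00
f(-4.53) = -1.70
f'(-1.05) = 1.00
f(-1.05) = 1.78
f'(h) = 1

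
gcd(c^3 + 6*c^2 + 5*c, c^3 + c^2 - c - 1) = c + 1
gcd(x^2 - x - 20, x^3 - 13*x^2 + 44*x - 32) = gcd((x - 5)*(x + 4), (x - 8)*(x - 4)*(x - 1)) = 1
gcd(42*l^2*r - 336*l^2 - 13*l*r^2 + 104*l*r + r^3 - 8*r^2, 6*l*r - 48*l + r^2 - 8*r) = r - 8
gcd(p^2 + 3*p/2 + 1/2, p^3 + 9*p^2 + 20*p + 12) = p + 1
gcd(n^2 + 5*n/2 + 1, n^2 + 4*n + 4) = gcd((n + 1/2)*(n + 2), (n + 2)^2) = n + 2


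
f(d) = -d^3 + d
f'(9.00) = -242.00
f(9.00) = -720.00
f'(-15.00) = -674.00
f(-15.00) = 3360.00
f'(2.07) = -11.85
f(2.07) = -6.80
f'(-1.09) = -2.56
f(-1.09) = 0.21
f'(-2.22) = -13.79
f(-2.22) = 8.72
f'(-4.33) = -55.25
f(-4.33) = 76.85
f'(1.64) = -7.07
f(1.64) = -2.77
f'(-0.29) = 0.75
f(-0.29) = -0.27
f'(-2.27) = -14.46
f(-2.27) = 9.43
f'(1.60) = -6.68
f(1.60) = -2.50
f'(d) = 1 - 3*d^2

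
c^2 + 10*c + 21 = (c + 3)*(c + 7)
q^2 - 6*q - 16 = (q - 8)*(q + 2)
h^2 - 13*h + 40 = (h - 8)*(h - 5)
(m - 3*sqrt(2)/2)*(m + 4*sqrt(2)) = m^2 + 5*sqrt(2)*m/2 - 12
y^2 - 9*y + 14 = (y - 7)*(y - 2)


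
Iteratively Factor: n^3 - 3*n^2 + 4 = (n - 2)*(n^2 - n - 2) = (n - 2)*(n + 1)*(n - 2)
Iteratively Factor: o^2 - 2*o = (o - 2)*(o)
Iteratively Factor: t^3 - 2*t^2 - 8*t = (t - 4)*(t^2 + 2*t) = t*(t - 4)*(t + 2)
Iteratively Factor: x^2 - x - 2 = (x + 1)*(x - 2)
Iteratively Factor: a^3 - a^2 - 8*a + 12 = (a - 2)*(a^2 + a - 6) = (a - 2)^2*(a + 3)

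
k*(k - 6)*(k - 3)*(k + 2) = k^4 - 7*k^3 + 36*k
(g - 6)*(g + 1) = g^2 - 5*g - 6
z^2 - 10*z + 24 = (z - 6)*(z - 4)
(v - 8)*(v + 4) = v^2 - 4*v - 32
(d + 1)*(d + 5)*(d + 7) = d^3 + 13*d^2 + 47*d + 35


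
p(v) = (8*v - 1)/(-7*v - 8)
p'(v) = 8/(-7*v - 8) + 7*(8*v - 1)/(-7*v - 8)^2 = -71/(7*v + 8)^2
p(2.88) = -0.78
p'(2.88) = -0.09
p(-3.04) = -1.91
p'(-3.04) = -0.40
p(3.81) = -0.85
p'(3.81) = -0.06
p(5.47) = -0.92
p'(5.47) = -0.03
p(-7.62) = -1.37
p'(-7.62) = -0.03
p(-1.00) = 9.00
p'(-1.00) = -71.00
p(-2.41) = -2.29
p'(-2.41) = -0.90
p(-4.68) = -1.55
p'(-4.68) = -0.12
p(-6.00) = -1.44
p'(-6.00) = -0.06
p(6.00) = -0.94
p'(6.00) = -0.03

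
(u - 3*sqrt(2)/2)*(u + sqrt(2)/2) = u^2 - sqrt(2)*u - 3/2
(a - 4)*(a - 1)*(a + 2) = a^3 - 3*a^2 - 6*a + 8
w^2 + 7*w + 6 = (w + 1)*(w + 6)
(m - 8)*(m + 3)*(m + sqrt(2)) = m^3 - 5*m^2 + sqrt(2)*m^2 - 24*m - 5*sqrt(2)*m - 24*sqrt(2)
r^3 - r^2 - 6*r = r*(r - 3)*(r + 2)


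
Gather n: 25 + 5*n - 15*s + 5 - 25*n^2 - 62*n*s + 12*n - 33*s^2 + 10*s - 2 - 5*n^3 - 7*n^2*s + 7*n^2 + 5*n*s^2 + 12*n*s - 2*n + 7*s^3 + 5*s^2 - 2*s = -5*n^3 + n^2*(-7*s - 18) + n*(5*s^2 - 50*s + 15) + 7*s^3 - 28*s^2 - 7*s + 28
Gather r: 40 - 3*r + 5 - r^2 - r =-r^2 - 4*r + 45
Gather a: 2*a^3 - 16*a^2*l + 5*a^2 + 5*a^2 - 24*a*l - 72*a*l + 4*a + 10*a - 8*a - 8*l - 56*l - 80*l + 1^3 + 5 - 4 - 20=2*a^3 + a^2*(10 - 16*l) + a*(6 - 96*l) - 144*l - 18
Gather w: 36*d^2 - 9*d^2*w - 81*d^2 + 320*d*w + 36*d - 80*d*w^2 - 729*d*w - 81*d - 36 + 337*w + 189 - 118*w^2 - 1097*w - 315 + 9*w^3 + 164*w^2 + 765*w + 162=-45*d^2 - 45*d + 9*w^3 + w^2*(46 - 80*d) + w*(-9*d^2 - 409*d + 5)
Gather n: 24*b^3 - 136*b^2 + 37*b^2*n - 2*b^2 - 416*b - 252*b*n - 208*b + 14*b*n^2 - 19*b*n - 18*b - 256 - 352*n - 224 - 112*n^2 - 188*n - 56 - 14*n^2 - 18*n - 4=24*b^3 - 138*b^2 - 642*b + n^2*(14*b - 126) + n*(37*b^2 - 271*b - 558) - 540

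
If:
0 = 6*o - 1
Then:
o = 1/6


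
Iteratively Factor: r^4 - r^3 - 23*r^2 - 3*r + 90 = (r + 3)*(r^3 - 4*r^2 - 11*r + 30) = (r - 2)*(r + 3)*(r^2 - 2*r - 15) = (r - 2)*(r + 3)^2*(r - 5)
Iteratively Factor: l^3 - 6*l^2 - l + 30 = (l - 5)*(l^2 - l - 6) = (l - 5)*(l + 2)*(l - 3)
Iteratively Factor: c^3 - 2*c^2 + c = (c - 1)*(c^2 - c) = c*(c - 1)*(c - 1)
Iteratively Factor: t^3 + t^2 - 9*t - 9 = (t - 3)*(t^2 + 4*t + 3) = (t - 3)*(t + 1)*(t + 3)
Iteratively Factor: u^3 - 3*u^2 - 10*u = (u + 2)*(u^2 - 5*u) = (u - 5)*(u + 2)*(u)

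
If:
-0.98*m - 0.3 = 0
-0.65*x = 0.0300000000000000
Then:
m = -0.31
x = -0.05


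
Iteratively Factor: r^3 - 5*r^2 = (r - 5)*(r^2) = r*(r - 5)*(r)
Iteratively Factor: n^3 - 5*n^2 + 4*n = (n - 1)*(n^2 - 4*n) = (n - 4)*(n - 1)*(n)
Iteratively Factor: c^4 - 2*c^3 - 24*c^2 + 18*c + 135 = (c - 3)*(c^3 + c^2 - 21*c - 45) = (c - 3)*(c + 3)*(c^2 - 2*c - 15) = (c - 3)*(c + 3)^2*(c - 5)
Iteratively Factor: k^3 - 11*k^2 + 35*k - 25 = (k - 5)*(k^2 - 6*k + 5) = (k - 5)^2*(k - 1)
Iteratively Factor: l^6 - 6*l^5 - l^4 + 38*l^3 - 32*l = (l - 1)*(l^5 - 5*l^4 - 6*l^3 + 32*l^2 + 32*l) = (l - 1)*(l + 2)*(l^4 - 7*l^3 + 8*l^2 + 16*l) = (l - 4)*(l - 1)*(l + 2)*(l^3 - 3*l^2 - 4*l) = (l - 4)^2*(l - 1)*(l + 2)*(l^2 + l) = l*(l - 4)^2*(l - 1)*(l + 2)*(l + 1)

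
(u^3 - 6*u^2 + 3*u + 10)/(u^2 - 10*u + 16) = (u^2 - 4*u - 5)/(u - 8)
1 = 1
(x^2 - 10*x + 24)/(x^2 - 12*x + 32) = (x - 6)/(x - 8)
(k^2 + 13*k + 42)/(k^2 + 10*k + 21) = (k + 6)/(k + 3)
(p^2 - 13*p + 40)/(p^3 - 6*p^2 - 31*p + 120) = (p - 5)/(p^2 + 2*p - 15)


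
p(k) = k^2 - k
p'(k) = 2*k - 1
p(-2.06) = 6.30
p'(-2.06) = -5.12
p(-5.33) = 33.74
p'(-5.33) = -11.66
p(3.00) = 6.00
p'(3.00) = 5.00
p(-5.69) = 38.07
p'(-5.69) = -12.38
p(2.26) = 2.85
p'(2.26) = 3.52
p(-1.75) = 4.81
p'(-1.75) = -4.50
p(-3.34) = 14.50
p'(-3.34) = -7.68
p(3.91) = 11.38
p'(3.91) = 6.82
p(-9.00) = 90.00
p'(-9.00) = -19.00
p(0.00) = 0.00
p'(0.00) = -1.00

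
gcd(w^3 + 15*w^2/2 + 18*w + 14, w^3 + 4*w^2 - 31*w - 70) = w + 2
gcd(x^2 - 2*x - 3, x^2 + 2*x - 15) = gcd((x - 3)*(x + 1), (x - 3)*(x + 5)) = x - 3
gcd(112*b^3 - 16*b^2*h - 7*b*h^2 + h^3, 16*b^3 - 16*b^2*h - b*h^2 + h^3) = 16*b^2 - h^2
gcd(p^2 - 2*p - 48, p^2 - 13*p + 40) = p - 8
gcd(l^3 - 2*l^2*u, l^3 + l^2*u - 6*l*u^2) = -l^2 + 2*l*u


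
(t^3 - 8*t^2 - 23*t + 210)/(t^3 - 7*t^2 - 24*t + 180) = (t - 7)/(t - 6)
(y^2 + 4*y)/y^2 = (y + 4)/y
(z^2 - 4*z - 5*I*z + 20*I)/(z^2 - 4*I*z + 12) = (z^2 - 4*z - 5*I*z + 20*I)/(z^2 - 4*I*z + 12)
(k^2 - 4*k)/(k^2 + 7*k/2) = 2*(k - 4)/(2*k + 7)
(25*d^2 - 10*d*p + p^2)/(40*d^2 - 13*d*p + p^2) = (-5*d + p)/(-8*d + p)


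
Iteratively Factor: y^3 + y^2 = (y)*(y^2 + y) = y*(y + 1)*(y)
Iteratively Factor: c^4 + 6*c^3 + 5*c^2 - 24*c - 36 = (c + 2)*(c^3 + 4*c^2 - 3*c - 18) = (c + 2)*(c + 3)*(c^2 + c - 6) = (c + 2)*(c + 3)^2*(c - 2)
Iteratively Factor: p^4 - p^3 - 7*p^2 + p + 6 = (p + 2)*(p^3 - 3*p^2 - p + 3) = (p - 1)*(p + 2)*(p^2 - 2*p - 3) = (p - 1)*(p + 1)*(p + 2)*(p - 3)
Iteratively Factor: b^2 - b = (b)*(b - 1)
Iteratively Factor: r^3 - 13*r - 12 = (r - 4)*(r^2 + 4*r + 3) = (r - 4)*(r + 1)*(r + 3)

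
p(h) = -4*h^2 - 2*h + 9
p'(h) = -8*h - 2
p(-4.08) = -49.43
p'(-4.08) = 30.64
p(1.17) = 1.18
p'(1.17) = -11.36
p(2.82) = -28.45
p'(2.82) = -24.56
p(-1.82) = -0.61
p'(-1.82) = 12.56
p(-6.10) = -127.64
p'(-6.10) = 46.80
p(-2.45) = -10.11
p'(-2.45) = 17.60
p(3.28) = -40.59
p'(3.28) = -28.24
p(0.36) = 7.76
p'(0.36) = -4.88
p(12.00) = -591.00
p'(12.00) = -98.00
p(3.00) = -33.00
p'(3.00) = -26.00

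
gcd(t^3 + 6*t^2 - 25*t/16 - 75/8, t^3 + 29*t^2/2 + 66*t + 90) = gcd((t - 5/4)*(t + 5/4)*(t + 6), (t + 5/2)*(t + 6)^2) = t + 6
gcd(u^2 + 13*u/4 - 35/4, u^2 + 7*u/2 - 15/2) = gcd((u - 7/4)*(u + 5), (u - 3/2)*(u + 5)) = u + 5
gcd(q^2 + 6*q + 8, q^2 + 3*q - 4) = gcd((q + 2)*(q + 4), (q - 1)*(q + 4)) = q + 4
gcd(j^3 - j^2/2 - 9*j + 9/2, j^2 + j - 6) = j + 3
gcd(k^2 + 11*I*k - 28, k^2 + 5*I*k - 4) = k + 4*I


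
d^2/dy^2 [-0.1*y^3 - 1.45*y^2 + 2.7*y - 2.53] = -0.6*y - 2.9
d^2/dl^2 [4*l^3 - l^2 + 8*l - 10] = 24*l - 2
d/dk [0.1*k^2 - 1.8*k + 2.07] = 0.2*k - 1.8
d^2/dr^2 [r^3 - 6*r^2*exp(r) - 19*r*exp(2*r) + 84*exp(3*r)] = -6*r^2*exp(r) - 76*r*exp(2*r) - 24*r*exp(r) + 6*r + 756*exp(3*r) - 76*exp(2*r) - 12*exp(r)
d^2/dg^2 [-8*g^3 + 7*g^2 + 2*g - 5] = 14 - 48*g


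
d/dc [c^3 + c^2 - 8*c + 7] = 3*c^2 + 2*c - 8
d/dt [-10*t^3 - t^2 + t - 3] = -30*t^2 - 2*t + 1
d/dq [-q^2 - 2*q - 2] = -2*q - 2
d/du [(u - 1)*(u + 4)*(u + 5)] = 3*u^2 + 16*u + 11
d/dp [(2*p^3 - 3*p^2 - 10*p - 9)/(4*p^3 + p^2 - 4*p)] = 2*(7*p^4 + 32*p^3 + 65*p^2 + 9*p - 18)/(p^2*(16*p^4 + 8*p^3 - 31*p^2 - 8*p + 16))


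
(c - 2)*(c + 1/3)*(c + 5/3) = c^3 - 31*c/9 - 10/9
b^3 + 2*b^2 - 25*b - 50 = (b - 5)*(b + 2)*(b + 5)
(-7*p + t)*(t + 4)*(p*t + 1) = -7*p^2*t^2 - 28*p^2*t + p*t^3 + 4*p*t^2 - 7*p*t - 28*p + t^2 + 4*t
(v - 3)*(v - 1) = v^2 - 4*v + 3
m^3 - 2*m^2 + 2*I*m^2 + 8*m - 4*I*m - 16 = (m - 2)*(m - 2*I)*(m + 4*I)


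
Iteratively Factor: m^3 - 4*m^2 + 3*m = (m - 1)*(m^2 - 3*m) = m*(m - 1)*(m - 3)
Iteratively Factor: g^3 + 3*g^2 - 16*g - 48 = (g - 4)*(g^2 + 7*g + 12) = (g - 4)*(g + 3)*(g + 4)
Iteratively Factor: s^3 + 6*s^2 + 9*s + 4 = (s + 1)*(s^2 + 5*s + 4) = (s + 1)^2*(s + 4)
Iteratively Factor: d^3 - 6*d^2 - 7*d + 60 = (d - 4)*(d^2 - 2*d - 15) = (d - 4)*(d + 3)*(d - 5)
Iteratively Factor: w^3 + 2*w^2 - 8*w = (w)*(w^2 + 2*w - 8) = w*(w - 2)*(w + 4)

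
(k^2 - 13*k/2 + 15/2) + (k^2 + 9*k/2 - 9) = 2*k^2 - 2*k - 3/2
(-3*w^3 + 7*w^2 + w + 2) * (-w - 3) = 3*w^4 + 2*w^3 - 22*w^2 - 5*w - 6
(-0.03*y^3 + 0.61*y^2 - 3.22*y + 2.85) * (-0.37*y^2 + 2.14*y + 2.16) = 0.0111*y^5 - 0.2899*y^4 + 2.432*y^3 - 6.6277*y^2 - 0.8562*y + 6.156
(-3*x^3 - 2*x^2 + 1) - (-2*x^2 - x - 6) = -3*x^3 + x + 7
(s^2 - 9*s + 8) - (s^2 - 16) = 24 - 9*s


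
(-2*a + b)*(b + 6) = -2*a*b - 12*a + b^2 + 6*b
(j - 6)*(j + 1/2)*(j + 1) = j^3 - 9*j^2/2 - 17*j/2 - 3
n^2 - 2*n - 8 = (n - 4)*(n + 2)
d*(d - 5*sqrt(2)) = d^2 - 5*sqrt(2)*d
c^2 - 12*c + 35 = (c - 7)*(c - 5)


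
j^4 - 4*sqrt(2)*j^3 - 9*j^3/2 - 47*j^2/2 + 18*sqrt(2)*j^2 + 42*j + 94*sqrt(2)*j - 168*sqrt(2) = (j - 7)*(j - 3/2)*(j + 4)*(j - 4*sqrt(2))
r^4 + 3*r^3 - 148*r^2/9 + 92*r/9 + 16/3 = (r - 2)*(r - 4/3)*(r + 1/3)*(r + 6)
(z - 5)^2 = z^2 - 10*z + 25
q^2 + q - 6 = (q - 2)*(q + 3)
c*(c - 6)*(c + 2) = c^3 - 4*c^2 - 12*c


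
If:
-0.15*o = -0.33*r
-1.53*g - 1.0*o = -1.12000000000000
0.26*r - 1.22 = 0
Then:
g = -6.02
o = 10.32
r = 4.69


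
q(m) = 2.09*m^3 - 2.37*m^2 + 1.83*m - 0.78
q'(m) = 6.27*m^2 - 4.74*m + 1.83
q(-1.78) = -23.33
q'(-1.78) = 30.13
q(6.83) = 567.06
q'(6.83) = 261.94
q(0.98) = 0.70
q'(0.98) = 3.21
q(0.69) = 0.04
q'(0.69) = 1.54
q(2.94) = 37.23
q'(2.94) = 42.09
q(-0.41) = -2.07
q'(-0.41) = 4.83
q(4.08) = 109.18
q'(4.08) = 86.86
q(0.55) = -0.14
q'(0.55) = 1.12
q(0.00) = -0.78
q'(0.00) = 1.83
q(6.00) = 376.32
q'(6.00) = 199.11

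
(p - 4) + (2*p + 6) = 3*p + 2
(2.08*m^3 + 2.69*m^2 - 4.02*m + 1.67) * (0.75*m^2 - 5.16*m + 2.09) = 1.56*m^5 - 8.7153*m^4 - 12.5482*m^3 + 27.6178*m^2 - 17.019*m + 3.4903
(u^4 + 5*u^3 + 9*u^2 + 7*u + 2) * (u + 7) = u^5 + 12*u^4 + 44*u^3 + 70*u^2 + 51*u + 14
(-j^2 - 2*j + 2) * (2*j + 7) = -2*j^3 - 11*j^2 - 10*j + 14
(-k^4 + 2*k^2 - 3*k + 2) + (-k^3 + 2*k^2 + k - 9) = -k^4 - k^3 + 4*k^2 - 2*k - 7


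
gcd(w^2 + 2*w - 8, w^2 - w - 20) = w + 4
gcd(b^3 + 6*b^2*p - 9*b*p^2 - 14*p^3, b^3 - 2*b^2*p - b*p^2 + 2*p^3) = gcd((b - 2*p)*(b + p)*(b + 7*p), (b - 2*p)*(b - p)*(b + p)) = -b^2 + b*p + 2*p^2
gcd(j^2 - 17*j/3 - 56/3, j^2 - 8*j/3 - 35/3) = j + 7/3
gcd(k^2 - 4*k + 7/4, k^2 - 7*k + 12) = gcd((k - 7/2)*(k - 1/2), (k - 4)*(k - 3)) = 1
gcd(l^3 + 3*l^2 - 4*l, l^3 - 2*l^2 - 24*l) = l^2 + 4*l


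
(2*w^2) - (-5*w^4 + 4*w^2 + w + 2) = 5*w^4 - 2*w^2 - w - 2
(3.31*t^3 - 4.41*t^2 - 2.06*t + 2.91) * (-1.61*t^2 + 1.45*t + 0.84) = -5.3291*t^5 + 11.8996*t^4 - 0.2975*t^3 - 11.3765*t^2 + 2.4891*t + 2.4444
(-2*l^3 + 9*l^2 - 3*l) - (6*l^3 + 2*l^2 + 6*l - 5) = -8*l^3 + 7*l^2 - 9*l + 5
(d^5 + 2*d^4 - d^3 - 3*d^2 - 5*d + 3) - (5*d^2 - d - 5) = d^5 + 2*d^4 - d^3 - 8*d^2 - 4*d + 8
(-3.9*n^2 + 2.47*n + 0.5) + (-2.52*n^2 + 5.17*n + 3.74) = -6.42*n^2 + 7.64*n + 4.24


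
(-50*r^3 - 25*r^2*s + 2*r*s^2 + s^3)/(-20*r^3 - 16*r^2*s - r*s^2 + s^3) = (5*r + s)/(2*r + s)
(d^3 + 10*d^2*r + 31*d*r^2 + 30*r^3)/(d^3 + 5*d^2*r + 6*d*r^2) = (d + 5*r)/d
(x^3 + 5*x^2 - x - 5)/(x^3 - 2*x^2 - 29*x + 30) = (x + 1)/(x - 6)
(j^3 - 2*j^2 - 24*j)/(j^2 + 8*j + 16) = j*(j - 6)/(j + 4)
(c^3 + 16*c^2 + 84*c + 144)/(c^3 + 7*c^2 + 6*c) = (c^2 + 10*c + 24)/(c*(c + 1))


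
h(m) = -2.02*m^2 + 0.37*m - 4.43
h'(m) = 0.37 - 4.04*m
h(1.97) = -11.54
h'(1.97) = -7.59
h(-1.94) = -12.75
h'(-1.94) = 8.21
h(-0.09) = -4.48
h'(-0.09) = 0.73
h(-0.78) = -5.95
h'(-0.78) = 3.52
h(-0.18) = -4.56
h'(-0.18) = 1.10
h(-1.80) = -11.64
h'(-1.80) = 7.64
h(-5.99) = -79.12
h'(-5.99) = 24.57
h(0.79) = -5.40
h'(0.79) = -2.82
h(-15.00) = -464.48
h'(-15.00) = 60.97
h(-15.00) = -464.48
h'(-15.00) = 60.97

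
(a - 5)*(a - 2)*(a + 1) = a^3 - 6*a^2 + 3*a + 10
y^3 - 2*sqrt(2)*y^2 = y^2*(y - 2*sqrt(2))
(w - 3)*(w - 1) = w^2 - 4*w + 3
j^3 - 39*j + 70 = (j - 5)*(j - 2)*(j + 7)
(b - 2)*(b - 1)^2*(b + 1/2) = b^4 - 7*b^3/2 + 3*b^2 + b/2 - 1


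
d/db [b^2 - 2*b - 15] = 2*b - 2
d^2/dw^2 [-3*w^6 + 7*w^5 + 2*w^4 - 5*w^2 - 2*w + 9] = -90*w^4 + 140*w^3 + 24*w^2 - 10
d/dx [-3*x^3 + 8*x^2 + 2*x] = -9*x^2 + 16*x + 2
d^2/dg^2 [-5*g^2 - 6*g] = -10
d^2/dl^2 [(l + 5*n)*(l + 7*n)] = 2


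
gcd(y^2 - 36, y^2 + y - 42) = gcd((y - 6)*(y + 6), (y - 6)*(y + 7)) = y - 6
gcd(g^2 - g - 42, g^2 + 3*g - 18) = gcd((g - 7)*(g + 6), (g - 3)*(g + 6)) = g + 6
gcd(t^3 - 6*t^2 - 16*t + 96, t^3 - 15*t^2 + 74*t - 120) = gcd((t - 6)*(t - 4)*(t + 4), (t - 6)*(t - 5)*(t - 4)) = t^2 - 10*t + 24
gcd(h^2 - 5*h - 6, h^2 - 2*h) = 1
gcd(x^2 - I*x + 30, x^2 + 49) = 1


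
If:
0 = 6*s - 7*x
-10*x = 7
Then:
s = -49/60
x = -7/10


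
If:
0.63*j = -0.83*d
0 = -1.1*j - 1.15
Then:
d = 0.79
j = -1.05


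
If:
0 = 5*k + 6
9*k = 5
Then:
No Solution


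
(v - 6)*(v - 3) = v^2 - 9*v + 18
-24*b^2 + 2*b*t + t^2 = (-4*b + t)*(6*b + t)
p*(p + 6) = p^2 + 6*p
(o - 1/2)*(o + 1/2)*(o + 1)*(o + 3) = o^4 + 4*o^3 + 11*o^2/4 - o - 3/4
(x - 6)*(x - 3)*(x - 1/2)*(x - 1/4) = x^4 - 39*x^3/4 + 199*x^2/8 - 117*x/8 + 9/4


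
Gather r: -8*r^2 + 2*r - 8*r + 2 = -8*r^2 - 6*r + 2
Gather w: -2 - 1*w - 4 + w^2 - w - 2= w^2 - 2*w - 8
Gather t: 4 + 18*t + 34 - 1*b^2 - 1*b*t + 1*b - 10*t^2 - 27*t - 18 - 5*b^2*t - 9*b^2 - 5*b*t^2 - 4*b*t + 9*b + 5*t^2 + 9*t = -10*b^2 + 10*b + t^2*(-5*b - 5) + t*(-5*b^2 - 5*b) + 20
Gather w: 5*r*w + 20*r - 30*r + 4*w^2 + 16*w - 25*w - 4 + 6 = -10*r + 4*w^2 + w*(5*r - 9) + 2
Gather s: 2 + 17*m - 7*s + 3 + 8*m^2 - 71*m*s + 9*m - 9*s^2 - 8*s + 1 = 8*m^2 + 26*m - 9*s^2 + s*(-71*m - 15) + 6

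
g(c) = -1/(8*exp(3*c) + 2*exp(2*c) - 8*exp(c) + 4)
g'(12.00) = 0.00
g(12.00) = 0.00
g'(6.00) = 0.00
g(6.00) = 0.00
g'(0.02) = 0.52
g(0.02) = -0.16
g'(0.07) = 0.44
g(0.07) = -0.13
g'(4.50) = 0.00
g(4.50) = -0.00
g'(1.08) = 0.02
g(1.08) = -0.00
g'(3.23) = 0.00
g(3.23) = -0.00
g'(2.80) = 0.00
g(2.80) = -0.00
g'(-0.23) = 0.96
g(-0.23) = -0.34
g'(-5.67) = -0.00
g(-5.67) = -0.25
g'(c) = -(-24*exp(3*c) - 4*exp(2*c) + 8*exp(c))/(8*exp(3*c) + 2*exp(2*c) - 8*exp(c) + 4)^2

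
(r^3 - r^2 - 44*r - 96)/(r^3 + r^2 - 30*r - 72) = (r - 8)/(r - 6)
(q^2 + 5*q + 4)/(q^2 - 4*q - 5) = (q + 4)/(q - 5)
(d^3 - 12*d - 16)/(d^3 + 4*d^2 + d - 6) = (d^2 - 2*d - 8)/(d^2 + 2*d - 3)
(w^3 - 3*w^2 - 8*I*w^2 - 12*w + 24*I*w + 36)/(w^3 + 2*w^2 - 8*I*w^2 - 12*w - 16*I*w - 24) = (w - 3)/(w + 2)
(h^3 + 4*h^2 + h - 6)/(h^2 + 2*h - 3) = h + 2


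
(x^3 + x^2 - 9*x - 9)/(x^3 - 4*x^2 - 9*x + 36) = (x + 1)/(x - 4)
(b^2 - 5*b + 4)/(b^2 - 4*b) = (b - 1)/b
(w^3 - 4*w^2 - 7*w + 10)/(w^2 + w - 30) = (w^2 + w - 2)/(w + 6)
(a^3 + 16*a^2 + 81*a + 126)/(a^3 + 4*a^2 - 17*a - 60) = (a^2 + 13*a + 42)/(a^2 + a - 20)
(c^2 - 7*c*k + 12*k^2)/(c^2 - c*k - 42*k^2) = (-c^2 + 7*c*k - 12*k^2)/(-c^2 + c*k + 42*k^2)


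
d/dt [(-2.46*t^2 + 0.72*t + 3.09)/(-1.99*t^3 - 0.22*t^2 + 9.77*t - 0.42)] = (-4.8954*t^4 + 2.8656*t^3 - 5.4285*t^2 + 3.426*t - 30.4917)/(3.9601*t^6 + 0.8756*t^5 - 38.8362*t^4 - 2.6272*t^3 + 95.6377*t^2 - 8.2068*t + 0.1764)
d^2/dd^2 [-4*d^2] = -8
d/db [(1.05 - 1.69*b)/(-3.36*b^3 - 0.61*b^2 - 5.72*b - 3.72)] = (-11.3568*b^3 + 9.5531*b^2 + 1.281*b + 12.2928)/(11.2896*b^6 + 4.0992*b^5 + 38.8105*b^4 + 31.9768*b^3 + 37.2568*b^2 + 42.5568*b + 13.8384)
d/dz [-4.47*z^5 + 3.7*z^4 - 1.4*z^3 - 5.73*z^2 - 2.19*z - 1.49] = -22.35*z^4 + 14.8*z^3 - 4.2*z^2 - 11.46*z - 2.19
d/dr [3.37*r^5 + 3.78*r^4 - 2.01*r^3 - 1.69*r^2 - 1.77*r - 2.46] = 16.85*r^4 + 15.12*r^3 - 6.03*r^2 - 3.38*r - 1.77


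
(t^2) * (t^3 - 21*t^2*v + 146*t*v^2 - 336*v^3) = t^5 - 21*t^4*v + 146*t^3*v^2 - 336*t^2*v^3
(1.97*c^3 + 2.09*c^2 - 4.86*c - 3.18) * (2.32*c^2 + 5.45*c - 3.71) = 4.5704*c^5 + 15.5853*c^4 - 7.1934*c^3 - 41.6185*c^2 + 0.699599999999997*c + 11.7978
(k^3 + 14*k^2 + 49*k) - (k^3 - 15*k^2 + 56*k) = 29*k^2 - 7*k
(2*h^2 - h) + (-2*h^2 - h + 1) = 1 - 2*h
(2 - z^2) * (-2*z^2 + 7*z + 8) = 2*z^4 - 7*z^3 - 12*z^2 + 14*z + 16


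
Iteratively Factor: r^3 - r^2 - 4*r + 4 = (r - 1)*(r^2 - 4) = (r - 2)*(r - 1)*(r + 2)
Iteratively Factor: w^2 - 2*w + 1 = (w - 1)*(w - 1)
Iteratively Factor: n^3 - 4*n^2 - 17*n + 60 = (n - 3)*(n^2 - n - 20) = (n - 5)*(n - 3)*(n + 4)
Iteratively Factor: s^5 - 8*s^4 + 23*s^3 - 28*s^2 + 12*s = (s - 1)*(s^4 - 7*s^3 + 16*s^2 - 12*s) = s*(s - 1)*(s^3 - 7*s^2 + 16*s - 12) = s*(s - 2)*(s - 1)*(s^2 - 5*s + 6) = s*(s - 2)^2*(s - 1)*(s - 3)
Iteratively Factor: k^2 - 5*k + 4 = (k - 1)*(k - 4)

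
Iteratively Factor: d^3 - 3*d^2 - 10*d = (d - 5)*(d^2 + 2*d) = (d - 5)*(d + 2)*(d)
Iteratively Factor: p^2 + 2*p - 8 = (p + 4)*(p - 2)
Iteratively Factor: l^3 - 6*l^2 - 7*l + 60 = (l + 3)*(l^2 - 9*l + 20) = (l - 5)*(l + 3)*(l - 4)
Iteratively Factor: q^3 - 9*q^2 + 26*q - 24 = (q - 4)*(q^2 - 5*q + 6) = (q - 4)*(q - 3)*(q - 2)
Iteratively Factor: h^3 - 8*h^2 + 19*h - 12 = (h - 4)*(h^2 - 4*h + 3) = (h - 4)*(h - 1)*(h - 3)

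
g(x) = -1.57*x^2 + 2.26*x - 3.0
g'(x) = 2.26 - 3.14*x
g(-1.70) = -11.38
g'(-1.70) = 7.60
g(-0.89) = -6.25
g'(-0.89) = 5.05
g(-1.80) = -12.15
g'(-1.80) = 7.91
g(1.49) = -3.12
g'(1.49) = -2.42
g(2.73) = -8.53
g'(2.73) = -6.31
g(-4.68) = -47.96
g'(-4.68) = 16.96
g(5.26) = -34.55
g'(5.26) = -14.26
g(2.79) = -8.92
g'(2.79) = -6.50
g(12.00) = -201.96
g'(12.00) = -35.42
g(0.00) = -3.00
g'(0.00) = 2.26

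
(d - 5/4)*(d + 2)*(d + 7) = d^3 + 31*d^2/4 + 11*d/4 - 35/2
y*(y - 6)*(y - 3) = y^3 - 9*y^2 + 18*y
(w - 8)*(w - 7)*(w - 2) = w^3 - 17*w^2 + 86*w - 112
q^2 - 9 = (q - 3)*(q + 3)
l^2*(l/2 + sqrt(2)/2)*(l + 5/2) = l^4/2 + sqrt(2)*l^3/2 + 5*l^3/4 + 5*sqrt(2)*l^2/4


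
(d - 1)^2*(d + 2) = d^3 - 3*d + 2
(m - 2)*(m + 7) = m^2 + 5*m - 14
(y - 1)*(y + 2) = y^2 + y - 2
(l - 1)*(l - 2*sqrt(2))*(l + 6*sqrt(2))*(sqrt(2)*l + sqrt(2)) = sqrt(2)*l^4 + 8*l^3 - 25*sqrt(2)*l^2 - 8*l + 24*sqrt(2)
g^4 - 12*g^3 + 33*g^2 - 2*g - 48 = (g - 8)*(g - 3)*(g - 2)*(g + 1)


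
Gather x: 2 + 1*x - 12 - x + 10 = 0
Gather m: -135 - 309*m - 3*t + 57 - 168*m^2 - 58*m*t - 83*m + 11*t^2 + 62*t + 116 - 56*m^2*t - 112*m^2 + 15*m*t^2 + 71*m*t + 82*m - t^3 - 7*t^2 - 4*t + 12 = m^2*(-56*t - 280) + m*(15*t^2 + 13*t - 310) - t^3 + 4*t^2 + 55*t + 50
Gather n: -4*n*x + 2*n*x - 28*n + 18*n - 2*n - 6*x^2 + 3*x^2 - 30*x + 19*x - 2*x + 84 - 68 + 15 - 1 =n*(-2*x - 12) - 3*x^2 - 13*x + 30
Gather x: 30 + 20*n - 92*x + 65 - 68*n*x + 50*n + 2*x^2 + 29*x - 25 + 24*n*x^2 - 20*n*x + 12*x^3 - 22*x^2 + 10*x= 70*n + 12*x^3 + x^2*(24*n - 20) + x*(-88*n - 53) + 70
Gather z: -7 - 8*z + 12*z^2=12*z^2 - 8*z - 7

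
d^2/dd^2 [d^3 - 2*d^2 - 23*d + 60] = 6*d - 4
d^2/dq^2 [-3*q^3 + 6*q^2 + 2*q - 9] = 12 - 18*q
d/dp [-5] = 0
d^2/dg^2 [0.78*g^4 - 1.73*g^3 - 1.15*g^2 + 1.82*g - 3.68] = 9.36*g^2 - 10.38*g - 2.3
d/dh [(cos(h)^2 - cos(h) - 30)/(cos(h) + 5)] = -sin(h)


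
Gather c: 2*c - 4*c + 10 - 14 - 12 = -2*c - 16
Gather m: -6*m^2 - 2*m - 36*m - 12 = -6*m^2 - 38*m - 12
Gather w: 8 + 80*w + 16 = 80*w + 24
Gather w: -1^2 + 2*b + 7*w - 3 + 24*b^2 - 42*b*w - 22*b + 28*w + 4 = 24*b^2 - 20*b + w*(35 - 42*b)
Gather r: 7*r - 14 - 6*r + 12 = r - 2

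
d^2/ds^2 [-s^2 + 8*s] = -2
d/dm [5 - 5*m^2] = -10*m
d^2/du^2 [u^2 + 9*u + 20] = 2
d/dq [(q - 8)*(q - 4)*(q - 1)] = 3*q^2 - 26*q + 44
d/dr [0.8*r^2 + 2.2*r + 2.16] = 1.6*r + 2.2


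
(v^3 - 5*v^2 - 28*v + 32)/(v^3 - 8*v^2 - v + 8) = (v + 4)/(v + 1)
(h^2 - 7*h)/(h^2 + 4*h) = (h - 7)/(h + 4)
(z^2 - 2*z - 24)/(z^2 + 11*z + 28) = (z - 6)/(z + 7)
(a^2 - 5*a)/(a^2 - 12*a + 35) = a/(a - 7)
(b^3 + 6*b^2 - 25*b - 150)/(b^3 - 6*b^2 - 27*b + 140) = (b^2 + b - 30)/(b^2 - 11*b + 28)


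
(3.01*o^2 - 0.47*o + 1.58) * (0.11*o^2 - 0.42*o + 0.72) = 0.3311*o^4 - 1.3159*o^3 + 2.5384*o^2 - 1.002*o + 1.1376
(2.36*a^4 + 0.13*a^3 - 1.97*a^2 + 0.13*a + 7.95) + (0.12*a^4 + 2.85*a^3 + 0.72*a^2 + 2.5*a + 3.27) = 2.48*a^4 + 2.98*a^3 - 1.25*a^2 + 2.63*a + 11.22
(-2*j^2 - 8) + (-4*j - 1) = -2*j^2 - 4*j - 9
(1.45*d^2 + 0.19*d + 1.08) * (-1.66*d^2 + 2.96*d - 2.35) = -2.407*d^4 + 3.9766*d^3 - 4.6379*d^2 + 2.7503*d - 2.538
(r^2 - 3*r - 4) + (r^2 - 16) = 2*r^2 - 3*r - 20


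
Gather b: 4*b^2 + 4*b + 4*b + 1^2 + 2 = 4*b^2 + 8*b + 3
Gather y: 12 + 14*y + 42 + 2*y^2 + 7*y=2*y^2 + 21*y + 54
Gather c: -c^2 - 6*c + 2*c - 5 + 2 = -c^2 - 4*c - 3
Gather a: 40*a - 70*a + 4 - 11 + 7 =-30*a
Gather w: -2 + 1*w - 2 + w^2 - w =w^2 - 4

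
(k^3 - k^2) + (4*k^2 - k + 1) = k^3 + 3*k^2 - k + 1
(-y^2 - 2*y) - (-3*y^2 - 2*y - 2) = 2*y^2 + 2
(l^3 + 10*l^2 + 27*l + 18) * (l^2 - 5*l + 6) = l^5 + 5*l^4 - 17*l^3 - 57*l^2 + 72*l + 108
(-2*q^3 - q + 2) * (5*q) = -10*q^4 - 5*q^2 + 10*q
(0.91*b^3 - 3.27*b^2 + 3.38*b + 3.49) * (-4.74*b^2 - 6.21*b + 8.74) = -4.3134*b^5 + 9.8487*b^4 + 12.2389*b^3 - 66.1122*b^2 + 7.8683*b + 30.5026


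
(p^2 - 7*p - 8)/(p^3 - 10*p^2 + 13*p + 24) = 1/(p - 3)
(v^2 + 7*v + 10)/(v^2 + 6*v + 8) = (v + 5)/(v + 4)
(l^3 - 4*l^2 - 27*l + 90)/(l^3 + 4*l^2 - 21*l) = (l^2 - l - 30)/(l*(l + 7))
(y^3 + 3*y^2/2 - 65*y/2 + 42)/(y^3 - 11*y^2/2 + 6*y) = (y + 7)/y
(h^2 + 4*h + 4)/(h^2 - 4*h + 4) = (h^2 + 4*h + 4)/(h^2 - 4*h + 4)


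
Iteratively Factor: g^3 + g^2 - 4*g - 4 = (g + 1)*(g^2 - 4) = (g - 2)*(g + 1)*(g + 2)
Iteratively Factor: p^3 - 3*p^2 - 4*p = (p - 4)*(p^2 + p) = (p - 4)*(p + 1)*(p)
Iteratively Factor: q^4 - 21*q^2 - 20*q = (q + 1)*(q^3 - q^2 - 20*q) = (q + 1)*(q + 4)*(q^2 - 5*q) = (q - 5)*(q + 1)*(q + 4)*(q)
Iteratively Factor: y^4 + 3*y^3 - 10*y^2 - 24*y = (y + 2)*(y^3 + y^2 - 12*y) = (y - 3)*(y + 2)*(y^2 + 4*y) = (y - 3)*(y + 2)*(y + 4)*(y)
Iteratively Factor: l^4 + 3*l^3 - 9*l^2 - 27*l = (l - 3)*(l^3 + 6*l^2 + 9*l) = (l - 3)*(l + 3)*(l^2 + 3*l) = (l - 3)*(l + 3)^2*(l)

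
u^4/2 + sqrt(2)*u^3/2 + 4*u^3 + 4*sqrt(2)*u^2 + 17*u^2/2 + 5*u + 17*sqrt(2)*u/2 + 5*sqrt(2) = (u/2 + 1/2)*(u + 2)*(u + 5)*(u + sqrt(2))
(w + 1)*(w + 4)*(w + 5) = w^3 + 10*w^2 + 29*w + 20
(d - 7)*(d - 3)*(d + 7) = d^3 - 3*d^2 - 49*d + 147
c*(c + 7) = c^2 + 7*c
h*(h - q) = h^2 - h*q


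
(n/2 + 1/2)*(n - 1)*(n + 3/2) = n^3/2 + 3*n^2/4 - n/2 - 3/4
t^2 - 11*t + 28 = (t - 7)*(t - 4)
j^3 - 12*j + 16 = (j - 2)^2*(j + 4)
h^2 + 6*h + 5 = (h + 1)*(h + 5)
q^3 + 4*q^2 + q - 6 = (q - 1)*(q + 2)*(q + 3)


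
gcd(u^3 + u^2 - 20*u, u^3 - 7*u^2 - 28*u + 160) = u^2 + u - 20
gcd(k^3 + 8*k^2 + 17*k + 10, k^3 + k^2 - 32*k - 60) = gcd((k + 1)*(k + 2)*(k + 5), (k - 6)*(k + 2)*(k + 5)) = k^2 + 7*k + 10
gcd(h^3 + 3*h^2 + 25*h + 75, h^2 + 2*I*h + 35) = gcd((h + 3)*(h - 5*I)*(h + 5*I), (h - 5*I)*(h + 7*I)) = h - 5*I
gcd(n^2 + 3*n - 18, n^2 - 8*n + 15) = n - 3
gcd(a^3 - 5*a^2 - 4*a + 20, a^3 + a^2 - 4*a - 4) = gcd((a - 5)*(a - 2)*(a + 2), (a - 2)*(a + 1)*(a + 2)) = a^2 - 4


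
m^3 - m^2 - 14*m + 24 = (m - 3)*(m - 2)*(m + 4)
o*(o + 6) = o^2 + 6*o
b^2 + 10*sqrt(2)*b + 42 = (b + 3*sqrt(2))*(b + 7*sqrt(2))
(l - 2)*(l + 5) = l^2 + 3*l - 10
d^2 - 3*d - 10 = (d - 5)*(d + 2)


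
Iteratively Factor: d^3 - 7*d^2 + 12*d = (d)*(d^2 - 7*d + 12) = d*(d - 3)*(d - 4)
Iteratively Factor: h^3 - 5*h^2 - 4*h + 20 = (h + 2)*(h^2 - 7*h + 10) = (h - 5)*(h + 2)*(h - 2)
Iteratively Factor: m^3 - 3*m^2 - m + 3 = (m - 3)*(m^2 - 1) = (m - 3)*(m + 1)*(m - 1)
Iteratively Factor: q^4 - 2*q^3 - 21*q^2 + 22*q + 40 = (q - 2)*(q^3 - 21*q - 20) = (q - 5)*(q - 2)*(q^2 + 5*q + 4) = (q - 5)*(q - 2)*(q + 1)*(q + 4)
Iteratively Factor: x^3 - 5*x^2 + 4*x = (x - 4)*(x^2 - x) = (x - 4)*(x - 1)*(x)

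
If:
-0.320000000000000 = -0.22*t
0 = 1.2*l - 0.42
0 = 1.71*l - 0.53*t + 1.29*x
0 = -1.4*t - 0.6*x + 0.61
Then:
No Solution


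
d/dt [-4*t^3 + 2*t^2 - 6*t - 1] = -12*t^2 + 4*t - 6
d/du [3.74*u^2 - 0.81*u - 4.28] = 7.48*u - 0.81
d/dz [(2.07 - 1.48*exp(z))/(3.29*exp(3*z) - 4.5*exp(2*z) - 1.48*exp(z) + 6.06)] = (9.7384*exp(3*z) - 27.0909*exp(2*z) + 18.63*exp(z) - 5.9052)*exp(z)/(10.8241*exp(6*z) - 29.61*exp(5*z) + 10.5116*exp(4*z) + 53.1948*exp(3*z) - 52.3496*exp(2*z) - 17.9376*exp(z) + 36.7236)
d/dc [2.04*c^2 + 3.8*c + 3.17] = 4.08*c + 3.8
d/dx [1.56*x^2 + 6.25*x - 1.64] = 3.12*x + 6.25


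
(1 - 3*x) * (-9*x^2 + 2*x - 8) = 27*x^3 - 15*x^2 + 26*x - 8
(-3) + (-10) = -13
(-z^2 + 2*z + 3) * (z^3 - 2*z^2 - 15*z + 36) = -z^5 + 4*z^4 + 14*z^3 - 72*z^2 + 27*z + 108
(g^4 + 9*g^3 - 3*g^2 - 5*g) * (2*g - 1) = 2*g^5 + 17*g^4 - 15*g^3 - 7*g^2 + 5*g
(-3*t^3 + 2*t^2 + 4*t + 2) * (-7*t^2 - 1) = 21*t^5 - 14*t^4 - 25*t^3 - 16*t^2 - 4*t - 2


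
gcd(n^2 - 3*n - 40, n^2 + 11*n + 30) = n + 5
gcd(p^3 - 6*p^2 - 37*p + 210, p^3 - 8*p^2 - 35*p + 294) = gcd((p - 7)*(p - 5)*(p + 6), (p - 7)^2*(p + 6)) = p^2 - p - 42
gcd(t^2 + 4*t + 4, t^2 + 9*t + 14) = t + 2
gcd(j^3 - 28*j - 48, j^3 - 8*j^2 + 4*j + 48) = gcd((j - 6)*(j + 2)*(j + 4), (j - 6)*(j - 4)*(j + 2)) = j^2 - 4*j - 12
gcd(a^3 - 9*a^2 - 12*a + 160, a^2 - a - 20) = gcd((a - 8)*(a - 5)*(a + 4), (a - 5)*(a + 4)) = a^2 - a - 20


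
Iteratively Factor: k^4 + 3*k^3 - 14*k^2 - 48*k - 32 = (k + 4)*(k^3 - k^2 - 10*k - 8) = (k + 2)*(k + 4)*(k^2 - 3*k - 4) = (k + 1)*(k + 2)*(k + 4)*(k - 4)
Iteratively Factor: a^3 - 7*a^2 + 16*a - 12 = (a - 2)*(a^2 - 5*a + 6) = (a - 3)*(a - 2)*(a - 2)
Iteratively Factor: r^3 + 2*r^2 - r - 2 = (r + 1)*(r^2 + r - 2) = (r - 1)*(r + 1)*(r + 2)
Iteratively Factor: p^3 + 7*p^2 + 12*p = (p + 3)*(p^2 + 4*p) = p*(p + 3)*(p + 4)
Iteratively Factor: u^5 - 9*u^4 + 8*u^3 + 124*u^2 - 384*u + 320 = (u - 2)*(u^4 - 7*u^3 - 6*u^2 + 112*u - 160) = (u - 4)*(u - 2)*(u^3 - 3*u^2 - 18*u + 40) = (u - 4)*(u - 2)^2*(u^2 - u - 20) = (u - 4)*(u - 2)^2*(u + 4)*(u - 5)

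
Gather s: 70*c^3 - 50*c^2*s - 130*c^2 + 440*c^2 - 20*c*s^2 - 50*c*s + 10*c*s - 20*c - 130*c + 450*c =70*c^3 + 310*c^2 - 20*c*s^2 + 300*c + s*(-50*c^2 - 40*c)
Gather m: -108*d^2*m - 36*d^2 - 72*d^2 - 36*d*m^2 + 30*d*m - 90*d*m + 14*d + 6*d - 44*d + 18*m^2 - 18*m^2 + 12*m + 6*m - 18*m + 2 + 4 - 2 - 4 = -108*d^2 - 36*d*m^2 - 24*d + m*(-108*d^2 - 60*d)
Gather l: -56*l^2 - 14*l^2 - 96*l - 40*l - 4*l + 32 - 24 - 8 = -70*l^2 - 140*l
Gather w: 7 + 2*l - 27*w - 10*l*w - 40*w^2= 2*l - 40*w^2 + w*(-10*l - 27) + 7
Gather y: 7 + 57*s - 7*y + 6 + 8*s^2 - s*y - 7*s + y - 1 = 8*s^2 + 50*s + y*(-s - 6) + 12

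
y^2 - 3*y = y*(y - 3)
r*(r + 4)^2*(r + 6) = r^4 + 14*r^3 + 64*r^2 + 96*r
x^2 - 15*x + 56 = (x - 8)*(x - 7)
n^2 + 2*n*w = n*(n + 2*w)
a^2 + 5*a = a*(a + 5)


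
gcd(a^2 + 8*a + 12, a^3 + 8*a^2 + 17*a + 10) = a + 2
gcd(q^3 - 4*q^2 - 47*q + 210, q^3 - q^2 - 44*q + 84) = q^2 + q - 42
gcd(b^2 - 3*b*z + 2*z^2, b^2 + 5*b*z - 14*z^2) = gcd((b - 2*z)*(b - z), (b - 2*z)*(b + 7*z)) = -b + 2*z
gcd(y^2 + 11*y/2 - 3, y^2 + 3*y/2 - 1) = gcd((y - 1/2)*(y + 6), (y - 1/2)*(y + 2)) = y - 1/2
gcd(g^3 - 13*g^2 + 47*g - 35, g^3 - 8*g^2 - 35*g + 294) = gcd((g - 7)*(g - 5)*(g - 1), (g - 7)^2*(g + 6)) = g - 7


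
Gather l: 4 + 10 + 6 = 20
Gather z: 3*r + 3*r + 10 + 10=6*r + 20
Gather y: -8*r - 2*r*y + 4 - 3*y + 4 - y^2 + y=-8*r - y^2 + y*(-2*r - 2) + 8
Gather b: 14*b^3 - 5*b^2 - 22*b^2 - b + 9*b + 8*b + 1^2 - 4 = 14*b^3 - 27*b^2 + 16*b - 3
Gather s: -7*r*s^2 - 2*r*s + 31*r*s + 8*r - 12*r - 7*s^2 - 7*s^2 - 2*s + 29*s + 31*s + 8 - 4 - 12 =-4*r + s^2*(-7*r - 14) + s*(29*r + 58) - 8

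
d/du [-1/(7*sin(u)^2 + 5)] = 28*sin(2*u)/(17 - 7*cos(2*u))^2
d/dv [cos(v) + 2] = -sin(v)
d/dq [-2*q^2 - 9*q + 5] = -4*q - 9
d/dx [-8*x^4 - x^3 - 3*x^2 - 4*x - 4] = -32*x^3 - 3*x^2 - 6*x - 4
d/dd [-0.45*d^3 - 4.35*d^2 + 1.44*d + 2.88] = -1.35*d^2 - 8.7*d + 1.44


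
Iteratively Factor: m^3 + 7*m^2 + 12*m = (m + 3)*(m^2 + 4*m) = (m + 3)*(m + 4)*(m)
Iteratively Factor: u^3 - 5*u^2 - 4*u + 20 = (u - 2)*(u^2 - 3*u - 10) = (u - 2)*(u + 2)*(u - 5)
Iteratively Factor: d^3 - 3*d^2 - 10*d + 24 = (d - 4)*(d^2 + d - 6) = (d - 4)*(d - 2)*(d + 3)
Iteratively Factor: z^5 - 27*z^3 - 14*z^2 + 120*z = (z - 5)*(z^4 + 5*z^3 - 2*z^2 - 24*z) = z*(z - 5)*(z^3 + 5*z^2 - 2*z - 24) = z*(z - 5)*(z + 3)*(z^2 + 2*z - 8) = z*(z - 5)*(z - 2)*(z + 3)*(z + 4)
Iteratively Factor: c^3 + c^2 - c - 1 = (c + 1)*(c^2 - 1) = (c - 1)*(c + 1)*(c + 1)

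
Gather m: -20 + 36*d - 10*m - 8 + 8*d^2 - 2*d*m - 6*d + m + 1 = 8*d^2 + 30*d + m*(-2*d - 9) - 27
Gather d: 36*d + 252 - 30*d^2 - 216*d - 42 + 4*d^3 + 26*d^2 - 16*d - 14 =4*d^3 - 4*d^2 - 196*d + 196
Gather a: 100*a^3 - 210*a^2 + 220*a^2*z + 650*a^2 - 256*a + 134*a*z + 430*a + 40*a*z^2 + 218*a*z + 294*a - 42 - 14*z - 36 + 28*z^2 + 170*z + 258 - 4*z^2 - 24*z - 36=100*a^3 + a^2*(220*z + 440) + a*(40*z^2 + 352*z + 468) + 24*z^2 + 132*z + 144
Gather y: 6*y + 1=6*y + 1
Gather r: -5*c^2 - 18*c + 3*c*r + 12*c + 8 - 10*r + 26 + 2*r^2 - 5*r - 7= -5*c^2 - 6*c + 2*r^2 + r*(3*c - 15) + 27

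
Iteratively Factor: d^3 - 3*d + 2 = (d - 1)*(d^2 + d - 2) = (d - 1)*(d + 2)*(d - 1)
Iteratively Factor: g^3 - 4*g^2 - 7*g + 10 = (g + 2)*(g^2 - 6*g + 5) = (g - 1)*(g + 2)*(g - 5)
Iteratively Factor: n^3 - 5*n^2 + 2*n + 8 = (n + 1)*(n^2 - 6*n + 8) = (n - 4)*(n + 1)*(n - 2)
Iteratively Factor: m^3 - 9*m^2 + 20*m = (m)*(m^2 - 9*m + 20) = m*(m - 4)*(m - 5)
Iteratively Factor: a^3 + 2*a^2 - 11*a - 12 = (a + 4)*(a^2 - 2*a - 3) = (a + 1)*(a + 4)*(a - 3)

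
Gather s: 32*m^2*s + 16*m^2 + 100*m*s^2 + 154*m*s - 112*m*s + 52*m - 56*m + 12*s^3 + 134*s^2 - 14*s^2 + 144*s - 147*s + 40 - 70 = 16*m^2 - 4*m + 12*s^3 + s^2*(100*m + 120) + s*(32*m^2 + 42*m - 3) - 30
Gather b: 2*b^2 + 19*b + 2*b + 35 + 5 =2*b^2 + 21*b + 40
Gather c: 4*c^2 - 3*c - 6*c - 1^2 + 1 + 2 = 4*c^2 - 9*c + 2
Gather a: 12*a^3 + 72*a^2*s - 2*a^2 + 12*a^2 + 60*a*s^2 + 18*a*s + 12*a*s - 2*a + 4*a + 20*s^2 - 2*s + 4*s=12*a^3 + a^2*(72*s + 10) + a*(60*s^2 + 30*s + 2) + 20*s^2 + 2*s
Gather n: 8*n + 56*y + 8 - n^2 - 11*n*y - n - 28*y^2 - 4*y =-n^2 + n*(7 - 11*y) - 28*y^2 + 52*y + 8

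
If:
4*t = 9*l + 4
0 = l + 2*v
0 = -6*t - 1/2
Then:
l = -13/27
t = -1/12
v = 13/54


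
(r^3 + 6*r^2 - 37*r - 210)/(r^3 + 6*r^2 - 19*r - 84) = (r^2 - r - 30)/(r^2 - r - 12)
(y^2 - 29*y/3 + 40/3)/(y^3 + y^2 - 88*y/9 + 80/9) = 3*(y - 8)/(3*y^2 + 8*y - 16)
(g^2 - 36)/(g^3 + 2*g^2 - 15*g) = (g^2 - 36)/(g*(g^2 + 2*g - 15))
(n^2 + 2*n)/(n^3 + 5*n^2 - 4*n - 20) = n/(n^2 + 3*n - 10)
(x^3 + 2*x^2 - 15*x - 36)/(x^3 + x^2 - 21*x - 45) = (x - 4)/(x - 5)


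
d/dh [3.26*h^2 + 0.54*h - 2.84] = 6.52*h + 0.54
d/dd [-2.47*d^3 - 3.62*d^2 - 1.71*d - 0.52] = -7.41*d^2 - 7.24*d - 1.71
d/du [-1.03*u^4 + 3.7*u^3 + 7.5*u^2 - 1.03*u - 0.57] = -4.12*u^3 + 11.1*u^2 + 15.0*u - 1.03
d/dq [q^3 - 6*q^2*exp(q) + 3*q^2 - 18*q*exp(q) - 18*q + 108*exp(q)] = -6*q^2*exp(q) + 3*q^2 - 30*q*exp(q) + 6*q + 90*exp(q) - 18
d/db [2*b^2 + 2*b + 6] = 4*b + 2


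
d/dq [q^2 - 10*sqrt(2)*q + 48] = 2*q - 10*sqrt(2)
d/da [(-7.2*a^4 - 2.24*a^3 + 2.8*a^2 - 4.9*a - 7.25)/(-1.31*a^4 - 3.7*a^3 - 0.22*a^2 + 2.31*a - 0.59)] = (23.7056*a^6 + 10.504*a^5 - 58.3002*a^4 - 67.6068*a^3 - 71.1202*a^2 - 6.494*a + 19.6385)/(1.7161*a^8 + 9.694*a^7 + 14.2664*a^6 - 4.4242*a^5 - 15.4998*a^4 + 3.3496*a^3 + 5.5957*a^2 - 2.7258*a + 0.3481)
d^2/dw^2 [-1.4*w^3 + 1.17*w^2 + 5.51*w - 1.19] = 2.34 - 8.4*w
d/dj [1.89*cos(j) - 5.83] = -1.89*sin(j)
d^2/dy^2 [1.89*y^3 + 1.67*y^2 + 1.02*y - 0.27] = 11.34*y + 3.34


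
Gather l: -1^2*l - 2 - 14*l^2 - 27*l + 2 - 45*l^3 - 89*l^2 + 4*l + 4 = -45*l^3 - 103*l^2 - 24*l + 4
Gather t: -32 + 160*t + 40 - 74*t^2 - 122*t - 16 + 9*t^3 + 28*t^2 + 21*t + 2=9*t^3 - 46*t^2 + 59*t - 6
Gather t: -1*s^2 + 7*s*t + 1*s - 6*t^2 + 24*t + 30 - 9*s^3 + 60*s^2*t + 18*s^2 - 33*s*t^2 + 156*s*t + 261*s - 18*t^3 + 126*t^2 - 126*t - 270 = -9*s^3 + 17*s^2 + 262*s - 18*t^3 + t^2*(120 - 33*s) + t*(60*s^2 + 163*s - 102) - 240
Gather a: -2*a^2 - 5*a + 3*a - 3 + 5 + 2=-2*a^2 - 2*a + 4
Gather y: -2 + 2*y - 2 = 2*y - 4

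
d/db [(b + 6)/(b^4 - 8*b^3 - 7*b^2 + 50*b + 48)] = (b^4 - 8*b^3 - 7*b^2 + 50*b - 2*(b + 6)*(2*b^3 - 12*b^2 - 7*b + 25) + 48)/(b^4 - 8*b^3 - 7*b^2 + 50*b + 48)^2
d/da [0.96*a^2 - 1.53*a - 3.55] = 1.92*a - 1.53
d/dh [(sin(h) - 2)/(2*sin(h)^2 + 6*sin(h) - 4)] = (4*sin(h) + cos(h)^2 + 3)*cos(h)/(2*(sin(h)^2 + 3*sin(h) - 2)^2)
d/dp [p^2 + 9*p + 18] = 2*p + 9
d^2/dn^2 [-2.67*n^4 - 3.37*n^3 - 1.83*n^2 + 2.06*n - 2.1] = -32.04*n^2 - 20.22*n - 3.66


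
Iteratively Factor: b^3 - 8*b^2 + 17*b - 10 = (b - 5)*(b^2 - 3*b + 2) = (b - 5)*(b - 1)*(b - 2)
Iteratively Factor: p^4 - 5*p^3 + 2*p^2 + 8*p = (p - 4)*(p^3 - p^2 - 2*p) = (p - 4)*(p + 1)*(p^2 - 2*p) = (p - 4)*(p - 2)*(p + 1)*(p)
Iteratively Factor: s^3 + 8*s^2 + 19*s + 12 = (s + 4)*(s^2 + 4*s + 3) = (s + 1)*(s + 4)*(s + 3)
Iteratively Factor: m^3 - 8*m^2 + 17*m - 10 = (m - 1)*(m^2 - 7*m + 10) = (m - 5)*(m - 1)*(m - 2)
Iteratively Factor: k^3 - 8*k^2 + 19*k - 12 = (k - 1)*(k^2 - 7*k + 12) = (k - 4)*(k - 1)*(k - 3)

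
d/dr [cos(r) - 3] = -sin(r)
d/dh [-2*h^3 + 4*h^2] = 2*h*(4 - 3*h)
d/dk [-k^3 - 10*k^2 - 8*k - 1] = -3*k^2 - 20*k - 8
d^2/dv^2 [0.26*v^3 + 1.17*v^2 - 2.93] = 1.56*v + 2.34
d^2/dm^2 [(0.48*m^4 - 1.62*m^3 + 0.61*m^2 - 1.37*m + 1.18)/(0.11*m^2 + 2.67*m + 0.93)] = (0.011616*m^6 + 0.845856*m^5 + 20.825856*m^4 - 4.087444*m^3 - 19.442658*m^2 - 5.486526*m + 24.441648)/(0.001331*m^6 + 0.096921*m^5 + 2.386296*m^4 + 20.673009*m^3 + 20.175048*m^2 + 6.927849*m + 0.804357)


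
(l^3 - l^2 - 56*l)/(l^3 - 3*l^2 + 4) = l*(l^2 - l - 56)/(l^3 - 3*l^2 + 4)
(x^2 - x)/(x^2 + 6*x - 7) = x/(x + 7)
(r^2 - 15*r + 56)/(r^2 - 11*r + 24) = (r - 7)/(r - 3)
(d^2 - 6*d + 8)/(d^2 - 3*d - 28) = (-d^2 + 6*d - 8)/(-d^2 + 3*d + 28)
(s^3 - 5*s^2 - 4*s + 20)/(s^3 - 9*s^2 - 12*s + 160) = (s^2 - 4)/(s^2 - 4*s - 32)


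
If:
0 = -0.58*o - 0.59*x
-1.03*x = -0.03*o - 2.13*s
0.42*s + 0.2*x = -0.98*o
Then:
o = 0.00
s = 0.00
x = 0.00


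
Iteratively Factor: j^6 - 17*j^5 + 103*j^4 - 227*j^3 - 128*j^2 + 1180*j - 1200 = (j + 2)*(j^5 - 19*j^4 + 141*j^3 - 509*j^2 + 890*j - 600) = (j - 3)*(j + 2)*(j^4 - 16*j^3 + 93*j^2 - 230*j + 200) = (j - 5)*(j - 3)*(j + 2)*(j^3 - 11*j^2 + 38*j - 40) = (j - 5)^2*(j - 3)*(j + 2)*(j^2 - 6*j + 8) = (j - 5)^2*(j - 3)*(j - 2)*(j + 2)*(j - 4)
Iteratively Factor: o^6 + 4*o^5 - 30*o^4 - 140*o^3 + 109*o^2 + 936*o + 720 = (o + 4)*(o^5 - 30*o^3 - 20*o^2 + 189*o + 180) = (o + 1)*(o + 4)*(o^4 - o^3 - 29*o^2 + 9*o + 180) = (o - 3)*(o + 1)*(o + 4)*(o^3 + 2*o^2 - 23*o - 60) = (o - 3)*(o + 1)*(o + 3)*(o + 4)*(o^2 - o - 20) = (o - 5)*(o - 3)*(o + 1)*(o + 3)*(o + 4)*(o + 4)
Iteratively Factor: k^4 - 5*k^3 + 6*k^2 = (k)*(k^3 - 5*k^2 + 6*k) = k^2*(k^2 - 5*k + 6) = k^2*(k - 2)*(k - 3)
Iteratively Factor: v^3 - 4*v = (v + 2)*(v^2 - 2*v) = v*(v + 2)*(v - 2)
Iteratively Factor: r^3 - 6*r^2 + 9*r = (r)*(r^2 - 6*r + 9) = r*(r - 3)*(r - 3)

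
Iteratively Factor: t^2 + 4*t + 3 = (t + 3)*(t + 1)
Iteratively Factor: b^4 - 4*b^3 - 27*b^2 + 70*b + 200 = (b + 4)*(b^3 - 8*b^2 + 5*b + 50) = (b - 5)*(b + 4)*(b^2 - 3*b - 10) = (b - 5)^2*(b + 4)*(b + 2)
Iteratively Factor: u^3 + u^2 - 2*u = (u + 2)*(u^2 - u) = (u - 1)*(u + 2)*(u)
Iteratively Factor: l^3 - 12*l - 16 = (l - 4)*(l^2 + 4*l + 4) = (l - 4)*(l + 2)*(l + 2)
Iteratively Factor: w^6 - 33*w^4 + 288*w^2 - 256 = (w - 1)*(w^5 + w^4 - 32*w^3 - 32*w^2 + 256*w + 256) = (w - 4)*(w - 1)*(w^4 + 5*w^3 - 12*w^2 - 80*w - 64) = (w - 4)*(w - 1)*(w + 1)*(w^3 + 4*w^2 - 16*w - 64) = (w - 4)^2*(w - 1)*(w + 1)*(w^2 + 8*w + 16) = (w - 4)^2*(w - 1)*(w + 1)*(w + 4)*(w + 4)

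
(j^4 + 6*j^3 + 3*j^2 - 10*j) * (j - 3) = j^5 + 3*j^4 - 15*j^3 - 19*j^2 + 30*j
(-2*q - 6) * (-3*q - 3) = 6*q^2 + 24*q + 18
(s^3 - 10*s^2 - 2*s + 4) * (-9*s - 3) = -9*s^4 + 87*s^3 + 48*s^2 - 30*s - 12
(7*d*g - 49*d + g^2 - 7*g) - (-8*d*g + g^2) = 15*d*g - 49*d - 7*g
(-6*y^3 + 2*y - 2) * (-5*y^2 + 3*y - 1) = 30*y^5 - 18*y^4 - 4*y^3 + 16*y^2 - 8*y + 2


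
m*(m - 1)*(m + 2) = m^3 + m^2 - 2*m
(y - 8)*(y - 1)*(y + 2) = y^3 - 7*y^2 - 10*y + 16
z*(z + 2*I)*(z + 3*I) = z^3 + 5*I*z^2 - 6*z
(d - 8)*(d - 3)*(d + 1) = d^3 - 10*d^2 + 13*d + 24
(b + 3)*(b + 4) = b^2 + 7*b + 12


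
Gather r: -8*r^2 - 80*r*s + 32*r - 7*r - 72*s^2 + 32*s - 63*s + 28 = -8*r^2 + r*(25 - 80*s) - 72*s^2 - 31*s + 28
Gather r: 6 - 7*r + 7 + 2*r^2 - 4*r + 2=2*r^2 - 11*r + 15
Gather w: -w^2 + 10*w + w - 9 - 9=-w^2 + 11*w - 18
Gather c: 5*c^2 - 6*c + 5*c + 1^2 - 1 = 5*c^2 - c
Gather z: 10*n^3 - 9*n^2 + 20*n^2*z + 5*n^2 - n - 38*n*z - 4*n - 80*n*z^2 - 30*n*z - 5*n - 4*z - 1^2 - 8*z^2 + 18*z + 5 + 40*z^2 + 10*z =10*n^3 - 4*n^2 - 10*n + z^2*(32 - 80*n) + z*(20*n^2 - 68*n + 24) + 4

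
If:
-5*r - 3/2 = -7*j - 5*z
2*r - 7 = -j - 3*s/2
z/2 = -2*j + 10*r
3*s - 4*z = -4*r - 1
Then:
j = -9/2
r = -3/5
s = 127/15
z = 6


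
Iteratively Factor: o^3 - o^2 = (o)*(o^2 - o) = o*(o - 1)*(o)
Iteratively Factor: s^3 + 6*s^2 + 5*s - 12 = (s - 1)*(s^2 + 7*s + 12) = (s - 1)*(s + 4)*(s + 3)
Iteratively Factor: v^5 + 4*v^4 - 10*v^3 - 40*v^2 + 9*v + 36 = (v + 4)*(v^4 - 10*v^2 + 9) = (v + 3)*(v + 4)*(v^3 - 3*v^2 - v + 3) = (v - 3)*(v + 3)*(v + 4)*(v^2 - 1) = (v - 3)*(v - 1)*(v + 3)*(v + 4)*(v + 1)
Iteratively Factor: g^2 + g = (g)*(g + 1)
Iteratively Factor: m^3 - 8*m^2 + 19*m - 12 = (m - 4)*(m^2 - 4*m + 3) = (m - 4)*(m - 1)*(m - 3)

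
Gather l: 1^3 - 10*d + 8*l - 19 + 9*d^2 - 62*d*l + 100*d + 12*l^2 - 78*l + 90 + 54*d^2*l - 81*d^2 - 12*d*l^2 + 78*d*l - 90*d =-72*d^2 + l^2*(12 - 12*d) + l*(54*d^2 + 16*d - 70) + 72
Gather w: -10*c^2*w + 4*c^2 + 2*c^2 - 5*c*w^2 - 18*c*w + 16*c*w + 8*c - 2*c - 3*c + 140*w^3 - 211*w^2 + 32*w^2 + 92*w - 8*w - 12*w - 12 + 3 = 6*c^2 + 3*c + 140*w^3 + w^2*(-5*c - 179) + w*(-10*c^2 - 2*c + 72) - 9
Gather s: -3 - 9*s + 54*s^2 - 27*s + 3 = 54*s^2 - 36*s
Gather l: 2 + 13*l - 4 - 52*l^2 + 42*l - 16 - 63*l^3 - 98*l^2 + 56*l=-63*l^3 - 150*l^2 + 111*l - 18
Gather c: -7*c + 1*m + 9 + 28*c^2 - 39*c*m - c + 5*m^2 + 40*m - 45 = 28*c^2 + c*(-39*m - 8) + 5*m^2 + 41*m - 36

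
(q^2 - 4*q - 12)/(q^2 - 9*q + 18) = (q + 2)/(q - 3)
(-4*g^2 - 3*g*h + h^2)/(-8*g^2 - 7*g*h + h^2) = (4*g - h)/(8*g - h)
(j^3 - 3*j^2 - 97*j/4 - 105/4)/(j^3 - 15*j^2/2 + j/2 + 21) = (j + 5/2)/(j - 2)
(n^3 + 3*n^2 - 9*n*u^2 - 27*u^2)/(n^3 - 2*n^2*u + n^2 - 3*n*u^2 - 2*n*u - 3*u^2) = (n^2 + 3*n*u + 3*n + 9*u)/(n^2 + n*u + n + u)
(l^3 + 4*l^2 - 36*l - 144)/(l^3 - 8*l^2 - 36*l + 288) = (l + 4)/(l - 8)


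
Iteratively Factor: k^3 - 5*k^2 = (k)*(k^2 - 5*k) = k^2*(k - 5)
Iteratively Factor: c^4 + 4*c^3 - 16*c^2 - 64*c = (c - 4)*(c^3 + 8*c^2 + 16*c) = c*(c - 4)*(c^2 + 8*c + 16) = c*(c - 4)*(c + 4)*(c + 4)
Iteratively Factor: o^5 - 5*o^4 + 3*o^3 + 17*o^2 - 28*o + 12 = (o - 2)*(o^4 - 3*o^3 - 3*o^2 + 11*o - 6) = (o - 2)*(o + 2)*(o^3 - 5*o^2 + 7*o - 3) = (o - 3)*(o - 2)*(o + 2)*(o^2 - 2*o + 1) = (o - 3)*(o - 2)*(o - 1)*(o + 2)*(o - 1)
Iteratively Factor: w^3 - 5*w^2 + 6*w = (w - 3)*(w^2 - 2*w) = (w - 3)*(w - 2)*(w)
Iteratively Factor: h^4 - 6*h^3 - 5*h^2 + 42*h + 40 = (h - 5)*(h^3 - h^2 - 10*h - 8) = (h - 5)*(h - 4)*(h^2 + 3*h + 2) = (h - 5)*(h - 4)*(h + 1)*(h + 2)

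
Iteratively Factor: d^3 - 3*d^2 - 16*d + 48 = (d + 4)*(d^2 - 7*d + 12) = (d - 3)*(d + 4)*(d - 4)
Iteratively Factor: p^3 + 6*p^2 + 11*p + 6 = (p + 1)*(p^2 + 5*p + 6) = (p + 1)*(p + 3)*(p + 2)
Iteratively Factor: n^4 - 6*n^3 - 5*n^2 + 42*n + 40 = (n + 2)*(n^3 - 8*n^2 + 11*n + 20) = (n - 5)*(n + 2)*(n^2 - 3*n - 4) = (n - 5)*(n - 4)*(n + 2)*(n + 1)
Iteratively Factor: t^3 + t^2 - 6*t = (t - 2)*(t^2 + 3*t) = t*(t - 2)*(t + 3)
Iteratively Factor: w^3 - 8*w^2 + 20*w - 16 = (w - 2)*(w^2 - 6*w + 8) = (w - 2)^2*(w - 4)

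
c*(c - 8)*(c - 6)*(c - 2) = c^4 - 16*c^3 + 76*c^2 - 96*c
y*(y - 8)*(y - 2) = y^3 - 10*y^2 + 16*y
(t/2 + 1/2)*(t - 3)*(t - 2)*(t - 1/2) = t^4/2 - 9*t^3/4 + 3*t^2/2 + 11*t/4 - 3/2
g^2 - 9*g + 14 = (g - 7)*(g - 2)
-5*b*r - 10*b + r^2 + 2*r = (-5*b + r)*(r + 2)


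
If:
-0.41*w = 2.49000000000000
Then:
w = -6.07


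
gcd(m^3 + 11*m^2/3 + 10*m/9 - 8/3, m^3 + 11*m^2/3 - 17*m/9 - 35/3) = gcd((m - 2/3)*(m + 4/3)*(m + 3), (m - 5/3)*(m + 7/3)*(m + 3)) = m + 3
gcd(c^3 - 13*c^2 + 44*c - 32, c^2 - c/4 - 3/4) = c - 1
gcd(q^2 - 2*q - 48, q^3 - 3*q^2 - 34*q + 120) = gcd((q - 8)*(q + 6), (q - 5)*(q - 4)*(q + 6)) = q + 6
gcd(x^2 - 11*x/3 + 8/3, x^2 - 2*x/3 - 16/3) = x - 8/3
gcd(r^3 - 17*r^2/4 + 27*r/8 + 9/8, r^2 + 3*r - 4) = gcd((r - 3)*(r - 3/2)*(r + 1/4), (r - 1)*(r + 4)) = 1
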